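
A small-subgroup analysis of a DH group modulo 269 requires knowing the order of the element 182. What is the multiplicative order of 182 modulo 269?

134

The order of 182 must divide φ(269) = 269 − 1 = 268 = 2^2 · 67.
Divisors of 268: 1, 2, 4, 67, 134, 268.
Evaluate successive powers at the divisors of 268:
182^1 ≡ 182
182^2 ≡ 37
182^4 ≡ 24
182^67 ≡ 268
182^134 ≡ 1
Hence ord(182) = 134.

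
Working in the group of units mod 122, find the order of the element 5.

30

Since 5 ∈ (Z/122Z)^×, its order divides φ(122) = φ(2)·φ(61) = 1·60 = 60 = 2^2 · 3 · 5.
Divisors of 60: 1, 2, 3, 4, 5, 6, 10, 12, 15, 20, 30, 60.
Compute 5^d (mod 122) for the divisors d until we hit 1:
5^1 ≡ 5
5^2 ≡ 25
5^3 ≡ 3
5^4 ≡ 15
5^5 ≡ 75
5^6 ≡ 9
5^10 ≡ 13
5^12 ≡ 81
5^15 ≡ 121
5^20 ≡ 47
5^30 ≡ 1
The smallest such exponent is 30, so the order of 5 is 30.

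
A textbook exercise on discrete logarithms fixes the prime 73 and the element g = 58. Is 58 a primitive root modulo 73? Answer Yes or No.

φ(73) = 73 − 1 = 72 = 2^3 · 3^2.
Test 58^(72/q) mod 73 for each prime factor q of 72:
58^36 ≡ 72 (mod 73)  [q = 2: ≢ 1 ✓]
58^24 ≡ 8 (mod 73)  [q = 3: ≢ 1 ✓]
None equal 1, so ord_73(58) = 72: 58 is a primitive root.

Yes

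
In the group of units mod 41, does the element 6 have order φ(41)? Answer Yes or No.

Yes

φ(41) = 41 − 1 = 40 = 2^3 · 5.
It suffices to check that the order of 6 is not a proper divisor of 40: compute 6^(40/q) for q ∈ {2, 5}.
6^20 ≡ 40 (mod 41)  [q = 2: ≢ 1 ✓]
6^8 ≡ 10 (mod 41)  [q = 5: ≢ 1 ✓]
All checks pass, so 6 has order 40 and is a primitive root modulo 41.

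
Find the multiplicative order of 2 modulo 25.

20

By Lagrange's theorem, ord_25(2) divides φ(25) = φ(5^2) = 5·(5−1) = 20 = 2^2 · 5.
Divisors of 20: 1, 2, 4, 5, 10, 20.
Check 2^d mod 25 for each divisor in increasing order:
2^1 ≡ 2 (mod 25)
2^2 ≡ 4 (mod 25)
2^4 ≡ 16 (mod 25)
2^5 ≡ 7 (mod 25)
2^10 ≡ 24 (mod 25)
2^20 ≡ 1 (mod 25) ✓
The smallest such exponent is 20, so the order of 2 is 20.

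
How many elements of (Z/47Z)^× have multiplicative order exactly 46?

φ(47) = 47 − 1 = 46 = 2 · 23.
In a cyclic group of order 46, there are φ(d) elements of order d for each divisor d of 46, and zero for non-divisors.
46 = 2 · 23 divides 46, and φ(46) = 22.

22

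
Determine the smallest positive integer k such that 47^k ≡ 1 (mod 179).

89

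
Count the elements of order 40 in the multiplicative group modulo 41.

φ(41) = 41 − 1 = 40 = 2^3 · 5.
(Z/41Z)^× is cyclic (|G| = 40); a cyclic group of order m has exactly φ(d) elements of each order d | m, and none otherwise.
40 = 2^3 · 5 divides 40, and φ(40) = 16.

16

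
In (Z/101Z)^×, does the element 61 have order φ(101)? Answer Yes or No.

φ(101) = 101 − 1 = 100 = 2^2 · 5^2.
Test 61^(100/q) mod 101 for each prime factor q of 100:
61^50 ≡ 100 (mod 101)  [q = 2: ≢ 1 ✓]
61^20 ≡ 36 (mod 101)  [q = 5: ≢ 1 ✓]
All checks pass, so 61 has order 100 and is a primitive root modulo 101.

Yes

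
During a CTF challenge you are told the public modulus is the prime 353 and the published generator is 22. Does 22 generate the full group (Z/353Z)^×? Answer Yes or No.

No

φ(353) = 353 − 1 = 352 = 2^5 · 11.
Test 22^(352/q) mod 353 for each prime factor q of 352:
22^176 ≡ 1 (mod 353)  [q = 2: ≡ 1 ✗]
22^32 ≡ 337 (mod 353)  [q = 11: ≢ 1 ✓]
22^176 ≡ 1 shows ord(22) | 176, strictly less than φ(353); not a primitive root.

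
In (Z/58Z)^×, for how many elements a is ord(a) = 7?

6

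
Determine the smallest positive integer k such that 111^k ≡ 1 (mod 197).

Since 111 ∈ (Z/197Z)^×, its order divides φ(197) = 197 − 1 = 196 = 2^2 · 7^2.
Divisors of 196: 1, 2, 4, 7, 14, 28, 49, 98, 196.
Test each divisor d:
111^1 ≡ 111 (mod 197)
111^2 ≡ 107 (mod 197)
111^4 ≡ 23 (mod 197)
111^7 ≡ 129 (mod 197)
111^14 ≡ 93 (mod 197)
111^28 ≡ 178 (mod 197)
111^49 ≡ 183 (mod 197)
111^98 ≡ 196 (mod 197)
111^196 ≡ 1 (mod 197) ✓
Therefore the multiplicative order of 111 modulo 197 is 196.

196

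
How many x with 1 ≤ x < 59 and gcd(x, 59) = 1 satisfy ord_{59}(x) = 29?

φ(59) = 59 − 1 = 58 = 2 · 29.
In a cyclic group of order 58, there are φ(d) elements of order d for each divisor d of 58, and zero for non-divisors.
29 | 58, and φ(29) = 29 − 1 = 28.

28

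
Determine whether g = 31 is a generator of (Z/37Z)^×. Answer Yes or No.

No

φ(37) = 37 − 1 = 36 = 2^2 · 3^2.
An element g generates (Z/37Z)^× iff g^(36/q) ≢ 1 (mod 37) for each prime q ∈ {2, 3}.
31^18 ≡ 36 (mod 37)  [q = 2: ≢ 1 ✓]
31^12 ≡ 1 (mod 37)  [q = 3: ≡ 1 ✗]
31^12 ≡ 1 shows ord(31) | 12, strictly less than φ(37); not a primitive root.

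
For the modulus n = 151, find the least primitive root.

φ(151) = 151 − 1 = 150 = 2 · 3 · 5^2.
Test candidates g = 2, 3, … against the prime factors q ∈ {2, 3, 5} of φ(151): g is a generator iff g^(150/q) ≢ 1 for every such q.
g = 2: 2^75 ≡ 1 — hits 1, so not a primitive root.
g = 3: 3^75 ≡ 150; 3^50 ≡ 1 — hits 1, so not a primitive root.
g = 4: 4^75 ≡ 1 — hits 1, so not a primitive root.
g = 5: 5^75 ≡ 1 — hits 1, so not a primitive root.
g = 6: 6^75 ≡ 150; 6^50 ≡ 32; 6^30 ≡ 59 — none is 1, so 6 is a primitive root.
Hence the least primitive root of 151 is 6.

6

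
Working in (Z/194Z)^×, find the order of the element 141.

By Lagrange's theorem, ord_194(141) divides φ(194) = φ(2)·φ(97) = 1·96 = 96 = 2^5 · 3.
Divisors of 96: 1, 2, 3, 4, 6, 8, 12, 16, 24, 32, 48, 96.
Test each divisor d:
141^1 ≡ 141 (mod 194)
141^2 ≡ 93 (mod 194)
141^3 ≡ 115 (mod 194)
141^4 ≡ 113 (mod 194)
141^6 ≡ 33 (mod 194)
141^8 ≡ 159 (mod 194)
141^12 ≡ 119 (mod 194)
141^16 ≡ 61 (mod 194)
141^24 ≡ 193 (mod 194)
141^32 ≡ 35 (mod 194)
141^48 ≡ 1 (mod 194) ✓
The smallest such exponent is 48, so the order of 141 is 48.

48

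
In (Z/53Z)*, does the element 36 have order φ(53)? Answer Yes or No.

No

φ(53) = 53 − 1 = 52 = 2^2 · 13.
Test 36^(52/q) mod 53 for each prime factor q of 52:
36^26 ≡ 1 (mod 53)  [q = 2: ≡ 1 ✗]
36^4 ≡ 46 (mod 53)  [q = 13: ≢ 1 ✓]
The check at q = 2 fails, so 36 generates a proper subgroup.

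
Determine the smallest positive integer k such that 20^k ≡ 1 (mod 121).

55

The order of 20 must divide φ(121) = φ(11^2) = 11·(11−1) = 110 = 2 · 5 · 11.
Divisors of 110: 1, 2, 5, 10, 11, 22, 55, 110.
Check 20^d mod 121 for each divisor in increasing order:
20^1 ≡ 20 (mod 121)
20^2 ≡ 37 (mod 121)
20^5 ≡ 34 (mod 121)
20^10 ≡ 67 (mod 121)
20^11 ≡ 9 (mod 121)
20^22 ≡ 81 (mod 121)
20^55 ≡ 1 (mod 121) ✓
Hence ord(20) = 55.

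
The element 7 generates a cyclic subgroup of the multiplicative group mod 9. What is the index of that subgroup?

2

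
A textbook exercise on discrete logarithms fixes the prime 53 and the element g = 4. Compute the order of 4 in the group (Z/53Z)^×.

26

By Lagrange's theorem, ord_53(4) divides φ(53) = 53 − 1 = 52 = 2^2 · 13.
Divisors of 52: 1, 2, 4, 13, 26, 52.
Evaluate successive powers at the divisors of 52:
4^1 ≡ 4 (mod 53)
4^2 ≡ 16 (mod 53)
4^4 ≡ 44 (mod 53)
4^13 ≡ 52 (mod 53)
4^26 ≡ 1 (mod 53) ✓
Therefore the multiplicative order of 4 modulo 53 is 26.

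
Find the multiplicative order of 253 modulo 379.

Since 253 ∈ (Z/379Z)^×, its order divides φ(379) = 379 − 1 = 378 = 2 · 3^3 · 7.
Divisors of 378: 1, 2, 3, 6, 7, 9, 14, 18, 21, 27, 42, 54, 63, 126, 189, 378.
Check 253^d mod 379 for each divisor in increasing order:
253^1 ≡ 253
253^2 ≡ 337
253^3 ≡ 365
253^6 ≡ 196
253^7 ≡ 318
253^9 ≡ 288
253^14 ≡ 310
253^18 ≡ 322
253^21 ≡ 40
253^27 ≡ 260
253^42 ≡ 84
253^54 ≡ 138
253^63 ≡ 328
253^126 ≡ 327
253^189 ≡ 378
253^378 ≡ 1
Hence ord(253) = 378.

378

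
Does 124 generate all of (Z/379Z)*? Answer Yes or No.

No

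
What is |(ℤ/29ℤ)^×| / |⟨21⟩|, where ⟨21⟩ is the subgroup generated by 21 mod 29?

1

By Lagrange's theorem, ord_29(21) divides φ(29) = 29 − 1 = 28 = 2^2 · 7.
Divisors of 28: 1, 2, 4, 7, 14, 28.
Evaluate successive powers at the divisors of 28:
21^1 ≡ 21
21^2 ≡ 6
21^4 ≡ 7
21^7 ≡ 12
21^14 ≡ 28
21^28 ≡ 1
Thus |⟨21⟩| = ord(21) = 28.
Index = |(Z/29Z)^×| / |⟨21⟩| = 28 / 28 = 1.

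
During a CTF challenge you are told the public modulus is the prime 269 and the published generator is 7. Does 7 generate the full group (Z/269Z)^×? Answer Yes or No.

φ(269) = 269 − 1 = 268 = 2^2 · 67.
An element g generates (Z/269Z)^× iff g^(268/q) ≢ 1 (mod 269) for each prime q ∈ {2, 67}.
7^134 ≡ 268 (mod 269)  [q = 2: ≢ 1 ✓]
7^4 ≡ 249 (mod 269)  [q = 67: ≢ 1 ✓]
All checks pass, so 7 has order 268 and is a primitive root modulo 269.

Yes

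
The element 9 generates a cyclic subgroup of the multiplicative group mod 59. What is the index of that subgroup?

2

By Lagrange's theorem, ord_59(9) divides φ(59) = 59 − 1 = 58 = 2 · 29.
Divisors of 58: 1, 2, 29, 58.
Check 9^d mod 59 for each divisor in increasing order:
9^1 ≡ 9 (mod 59)
9^2 ≡ 22 (mod 59)
9^29 ≡ 1 (mod 59) ✓
The order of 9 is 29, so the subgroup it generates has 29 elements.
Index = |(Z/59Z)^×| / |⟨9⟩| = 58 / 29 = 2.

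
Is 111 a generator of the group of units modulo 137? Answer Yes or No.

φ(137) = 137 − 1 = 136 = 2^3 · 17.
It suffices to check that the order of 111 is not a proper divisor of 136: compute 111^(136/q) for q ∈ {2, 17}.
111^68 ≡ 136 (mod 137)  [q = 2: ≢ 1 ✓]
111^8 ≡ 122 (mod 137)  [q = 17: ≢ 1 ✓]
None equal 1, so ord_137(111) = 136: 111 is a primitive root.

Yes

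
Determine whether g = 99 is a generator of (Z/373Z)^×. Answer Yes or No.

Yes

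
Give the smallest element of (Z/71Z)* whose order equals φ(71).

7

φ(71) = 71 − 1 = 70 = 2 · 5 · 7.
Test candidates g = 2, 3, … against the prime factors q ∈ {2, 5, 7} of φ(71): g is a generator iff g^(70/q) ≢ 1 for every such q.
g = 2: 2^35 ≡ 1 — hits 1, so not a primitive root.
g = 3: 3^35 ≡ 1 — hits 1, so not a primitive root.
g = 4: 4^35 ≡ 1 — hits 1, so not a primitive root.
g = 5: 5^35 ≡ 1 — hits 1, so not a primitive root.
g = 6: 6^35 ≡ 1 — hits 1, so not a primitive root.
g = 7: 7^35 ≡ 70; 7^14 ≡ 54; 7^10 ≡ 45 — none is 1, so 7 is a primitive root.
So 7 is the smallest generator of (Z/71Z)^×.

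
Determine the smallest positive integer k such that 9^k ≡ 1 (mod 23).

Since 9 ∈ (Z/23Z)^×, its order divides φ(23) = 23 − 1 = 22 = 2 · 11.
Divisors of 22: 1, 2, 11, 22.
Test each divisor d:
9^1 ≡ 9 (mod 23)
9^2 ≡ 12 (mod 23)
9^11 ≡ 1 (mod 23) ✓
The smallest such exponent is 11, so the order of 9 is 11.

11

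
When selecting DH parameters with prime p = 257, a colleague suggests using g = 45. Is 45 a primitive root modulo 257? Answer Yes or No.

φ(257) = 257 − 1 = 256 = 2^8.
It suffices to check that the order of 45 is not a proper divisor of 256: compute 45^(256/q) for q ∈ {2}.
45^128 ≡ 256 (mod 257)  [q = 2: ≢ 1 ✓]
All checks pass, so 45 has order 256 and is a primitive root modulo 257.

Yes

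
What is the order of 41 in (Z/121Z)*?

110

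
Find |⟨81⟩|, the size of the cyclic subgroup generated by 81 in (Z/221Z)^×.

12

The order of 81 must divide φ(221) = φ(13·17) = (13−1)·(17−1) = 12·16 = 192 = 2^6 · 3.
Divisors of 192: 1, 2, 3, 4, 6, 8, 12, 16, 24, 32, 48, 64, 96, 192.
Test each divisor d:
81^1 ≡ 81 (mod 221)
81^2 ≡ 152 (mod 221)
81^3 ≡ 157 (mod 221)
81^4 ≡ 120 (mod 221)
81^6 ≡ 118 (mod 221)
81^8 ≡ 35 (mod 221)
81^12 ≡ 1 (mod 221) ✓
Therefore the multiplicative order of 81 modulo 221 is 12.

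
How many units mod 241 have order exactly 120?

φ(241) = 241 − 1 = 240 = 2^4 · 3 · 5.
Since (Z/241Z)^× is cyclic of order 240, the number of elements of order d is φ(d) when d | 240 and 0 otherwise.
120 = 2^3 · 3 · 5 divides 240, and φ(120) = 32.

32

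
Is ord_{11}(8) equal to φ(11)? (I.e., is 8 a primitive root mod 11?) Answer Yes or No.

φ(11) = 11 − 1 = 10 = 2 · 5.
Test 8^(10/q) mod 11 for each prime factor q of 10:
8^5 ≡ 10 (mod 11)  [q = 2: ≢ 1 ✓]
8^2 ≡ 9 (mod 11)  [q = 5: ≢ 1 ✓]
All checks pass, so 8 has order 10 and is a primitive root modulo 11.

Yes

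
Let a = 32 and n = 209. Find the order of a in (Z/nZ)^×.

Since 32 ∈ (Z/209Z)^×, its order divides φ(209) = φ(11·19) = (11−1)·(19−1) = 10·18 = 180 = 2^2 · 3^2 · 5.
Divisors of 180: 1, 2, 3, 4, 5, 6, 9, 10, 12, 15, 18, 20, 30, 36, 45, 60, 90, 180.
Check 32^d mod 209 for each divisor in increasing order:
32^1 ≡ 32
32^2 ≡ 188
32^3 ≡ 164
32^4 ≡ 23
32^5 ≡ 109
32^6 ≡ 144
32^9 ≡ 208
32^10 ≡ 177
32^12 ≡ 45
32^15 ≡ 65
32^18 ≡ 1
Therefore the multiplicative order of 32 modulo 209 is 18.

18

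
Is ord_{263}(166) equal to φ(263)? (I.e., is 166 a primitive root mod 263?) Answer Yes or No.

φ(263) = 263 − 1 = 262 = 2 · 131.
Test 166^(262/q) mod 263 for each prime factor q of 262:
166^131 ≡ 1 (mod 263)  [q = 2: ≡ 1 ✗]
166^2 ≡ 204 (mod 263)  [q = 131: ≢ 1 ✓]
166^131 ≡ 1 shows ord(166) | 131, strictly less than φ(263); not a primitive root.

No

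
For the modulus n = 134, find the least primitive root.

φ(134) = φ(2)·φ(67) = 1·66 = 66 = 2 · 3 · 11.
Test candidates g = 2, 3, … against the prime factors q ∈ {2, 3, 11} of φ(134): g is a generator iff g^(66/q) ≢ 1 for every such q.
g = 2: gcd(2, 134) = 2 > 1, not a unit — skip.
g = 3: 3^33 ≡ 133; 3^22 ≡ 1 — hits 1, so not a primitive root.
g = 4: gcd(4, 134) = 2 > 1, not a unit — skip.
g = 5: 5^33 ≡ 133; 5^22 ≡ 1 — hits 1, so not a primitive root.
g = 6: gcd(6, 134) = 2 > 1, not a unit — skip.
g = 7: 7^33 ≡ 133; 7^22 ≡ 29; 7^6 ≡ 131 — none is 1, so 7 is a primitive root.
The smallest primitive root modulo 134 is 7.

7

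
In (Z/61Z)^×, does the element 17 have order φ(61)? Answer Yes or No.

φ(61) = 61 − 1 = 60 = 2^2 · 3 · 5.
It suffices to check that the order of 17 is not a proper divisor of 60: compute 17^(60/q) for q ∈ {2, 3, 5}.
17^30 ≡ 60 (mod 61)  [q = 2: ≢ 1 ✓]
17^20 ≡ 13 (mod 61)  [q = 3: ≢ 1 ✓]
17^12 ≡ 20 (mod 61)  [q = 5: ≢ 1 ✓]
All checks pass, so 17 has order 60 and is a primitive root modulo 61.

Yes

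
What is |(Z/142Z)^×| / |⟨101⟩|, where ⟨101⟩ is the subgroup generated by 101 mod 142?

10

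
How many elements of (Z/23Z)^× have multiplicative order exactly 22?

10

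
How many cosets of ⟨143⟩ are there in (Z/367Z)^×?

1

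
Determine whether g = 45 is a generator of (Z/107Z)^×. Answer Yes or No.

φ(107) = 107 − 1 = 106 = 2 · 53.
Test 45^(106/q) mod 107 for each prime factor q of 106:
45^53 ≡ 106 (mod 107)  [q = 2: ≢ 1 ✓]
45^2 ≡ 99 (mod 107)  [q = 53: ≢ 1 ✓]
Every test exponent gives a nontrivial residue, hence 45 generates the full group.

Yes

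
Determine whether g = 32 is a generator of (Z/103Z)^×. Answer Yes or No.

No

φ(103) = 103 − 1 = 102 = 2 · 3 · 17.
Test 32^(102/q) mod 103 for each prime factor q of 102:
32^51 ≡ 1 (mod 103)  [q = 2: ≡ 1 ✗]
32^34 ≡ 56 (mod 103)  [q = 3: ≢ 1 ✓]
32^6 ≡ 93 (mod 103)  [q = 17: ≢ 1 ✓]
Since 32^51 ≡ 1, the order of 32 divides 51 < 102, so 32 is not a primitive root.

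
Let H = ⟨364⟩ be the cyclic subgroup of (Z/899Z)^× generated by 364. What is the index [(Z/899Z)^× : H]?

By Lagrange's theorem, ord_899(364) divides φ(899) = φ(29·31) = (29−1)·(31−1) = 28·30 = 840 = 2^3 · 3 · 5 · 7.
Divisors of 840: 1, 2, 3, 4, 5, 6, 7, 8, 10, 12, 14, 15, 20, 21, 24, 28, 30, 35, 40, 42, 56, 60, 70, 84, 105, 120, 140, 168, 210, 280, 420, 840.
Compute 364^d (mod 899) for the divisors d until we hit 1:
364^1 ≡ 364 (mod 899)
364^2 ≡ 343 (mod 899)
364^3 ≡ 790 (mod 899)
364^4 ≡ 779 (mod 899)
364^5 ≡ 371 (mod 899)
364^6 ≡ 194 (mod 899)
364^7 ≡ 494 (mod 899)
364^8 ≡ 16 (mod 899)
364^10 ≡ 94 (mod 899)
364^12 ≡ 777 (mod 899)
364^14 ≡ 407 (mod 899)
364^15 ≡ 712 (mod 899)
364^20 ≡ 745 (mod 899)
364^21 ≡ 581 (mod 899)
364^24 ≡ 500 (mod 899)
364^28 ≡ 233 (mod 899)
364^30 ≡ 807 (mod 899)
364^35 ≡ 30 (mod 899)
364^40 ≡ 342 (mod 899)
364^42 ≡ 436 (mod 899)
364^56 ≡ 349 (mod 899)
364^60 ≡ 373 (mod 899)
364^70 ≡ 1 (mod 899) ✓
So ord_899(364) = 70, hence |⟨364⟩| = 70.
[(Z/899Z)^× : ⟨364⟩] = 840/70 = 12.

12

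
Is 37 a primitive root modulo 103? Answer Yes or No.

No

φ(103) = 103 − 1 = 102 = 2 · 3 · 17.
Test 37^(102/q) mod 103 for each prime factor q of 102:
37^51 ≡ 102 (mod 103)  [q = 2: ≢ 1 ✓]
37^34 ≡ 1 (mod 103)  [q = 3: ≡ 1 ✗]
37^6 ≡ 14 (mod 103)  [q = 17: ≢ 1 ✓]
The check at q = 3 fails, so 37 generates a proper subgroup.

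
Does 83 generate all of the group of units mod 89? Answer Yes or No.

Yes

φ(89) = 89 − 1 = 88 = 2^3 · 11.
It suffices to check that the order of 83 is not a proper divisor of 88: compute 83^(88/q) for q ∈ {2, 11}.
83^44 ≡ 88 (mod 89)  [q = 2: ≢ 1 ✓]
83^8 ≡ 8 (mod 89)  [q = 11: ≢ 1 ✓]
All checks pass, so 83 has order 88 and is a primitive root modulo 89.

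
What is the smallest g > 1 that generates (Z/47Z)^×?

5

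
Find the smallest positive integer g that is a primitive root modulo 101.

2

φ(101) = 101 − 1 = 100 = 2^2 · 5^2.
Test candidates g = 2, 3, … against the prime factors q ∈ {2, 5} of φ(101): g is a generator iff g^(100/q) ≢ 1 for every such q.
g = 2: 2^50 ≡ 100; 2^20 ≡ 95 — none is 1, so 2 is a primitive root.
So 2 is the smallest generator of (Z/101Z)^×.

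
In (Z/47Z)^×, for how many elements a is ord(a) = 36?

0

φ(47) = 47 − 1 = 46 = 2 · 23.
Since (Z/47Z)^× is cyclic of order 46, the number of elements of order d is φ(d) when d | 46 and 0 otherwise.
Here 46 is not a multiple of 36, so there are no elements of order 36.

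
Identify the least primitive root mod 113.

φ(113) = 113 − 1 = 112 = 2^4 · 7.
Test candidates g = 2, 3, … against the prime factors q ∈ {2, 7} of φ(113): g is a generator iff g^(112/q) ≢ 1 for every such q.
g = 2: 2^56 ≡ 1 — hits 1, so not a primitive root.
g = 3: 3^56 ≡ 112; 3^16 ≡ 49 — none is 1, so 3 is a primitive root.
The smallest primitive root modulo 113 is 3.

3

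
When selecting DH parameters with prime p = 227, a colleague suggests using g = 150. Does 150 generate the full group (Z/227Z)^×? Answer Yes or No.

φ(227) = 227 − 1 = 226 = 2 · 113.
It suffices to check that the order of 150 is not a proper divisor of 226: compute 150^(226/q) for q ∈ {2, 113}.
150^113 ≡ 226 (mod 227)  [q = 2: ≢ 1 ✓]
150^2 ≡ 27 (mod 227)  [q = 113: ≢ 1 ✓]
None equal 1, so ord_227(150) = 226: 150 is a primitive root.

Yes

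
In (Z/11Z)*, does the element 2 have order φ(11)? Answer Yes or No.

Yes

φ(11) = 11 − 1 = 10 = 2 · 5.
Test 2^(10/q) mod 11 for each prime factor q of 10:
2^5 ≡ 10 (mod 11)  [q = 2: ≢ 1 ✓]
2^2 ≡ 4 (mod 11)  [q = 5: ≢ 1 ✓]
None equal 1, so ord_11(2) = 10: 2 is a primitive root.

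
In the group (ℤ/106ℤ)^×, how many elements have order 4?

φ(106) = φ(2)·φ(53) = 1·52 = 52 = 2^2 · 13.
In a cyclic group of order 52, there are φ(d) elements of order d for each divisor d of 52, and zero for non-divisors.
4 = 2^2 divides 52, and φ(4) = 2.

2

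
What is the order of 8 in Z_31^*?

5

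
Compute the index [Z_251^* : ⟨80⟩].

10

The order of 80 must divide φ(251) = 251 − 1 = 250 = 2 · 5^3.
Divisors of 250: 1, 2, 5, 10, 25, 50, 125, 250.
Evaluate successive powers at the divisors of 250:
80^1 ≡ 80 (mod 251)
80^2 ≡ 125 (mod 251)
80^5 ≡ 20 (mod 251)
80^10 ≡ 149 (mod 251)
80^25 ≡ 1 (mod 251) ✓
Thus |⟨80⟩| = ord(80) = 25.
The index is φ(251) / ord(80) = 250 / 25 = 10.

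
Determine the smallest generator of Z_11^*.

2

φ(11) = 11 − 1 = 10 = 2 · 5.
g is a primitive root iff g^(10/q) ≢ 1 (mod 11) for each prime q ∈ {2, 5}.
g = 2: 2^5 ≡ 10; 2^2 ≡ 4 — none is 1, so 2 is a primitive root.
The smallest primitive root modulo 11 is 2.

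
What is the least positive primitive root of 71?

7

φ(71) = 71 − 1 = 70 = 2 · 5 · 7.
Test candidates g = 2, 3, … against the prime factors q ∈ {2, 5, 7} of φ(71): g is a generator iff g^(70/q) ≢ 1 for every such q.
g = 2: 2^35 ≡ 1 — hits 1, so not a primitive root.
g = 3: 3^35 ≡ 1 — hits 1, so not a primitive root.
g = 4: 4^35 ≡ 1 — hits 1, so not a primitive root.
g = 5: 5^35 ≡ 1 — hits 1, so not a primitive root.
g = 6: 6^35 ≡ 1 — hits 1, so not a primitive root.
g = 7: 7^35 ≡ 70; 7^14 ≡ 54; 7^10 ≡ 45 — none is 1, so 7 is a primitive root.
So 7 is the smallest generator of (Z/71Z)^×.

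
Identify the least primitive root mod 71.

7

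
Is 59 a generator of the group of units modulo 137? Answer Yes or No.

φ(137) = 137 − 1 = 136 = 2^3 · 17.
It suffices to check that the order of 59 is not a proper divisor of 136: compute 59^(136/q) for q ∈ {2, 17}.
59^68 ≡ 1 (mod 137)  [q = 2: ≡ 1 ✗]
59^8 ≡ 88 (mod 137)  [q = 17: ≢ 1 ✓]
59^68 ≡ 1 shows ord(59) | 68, strictly less than φ(137); not a primitive root.

No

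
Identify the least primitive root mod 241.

7

φ(241) = 241 − 1 = 240 = 2^4 · 3 · 5.
Test candidates g = 2, 3, … against the prime factors q ∈ {2, 3, 5} of φ(241): g is a generator iff g^(240/q) ≢ 1 for every such q.
g = 2: 2^120 ≡ 1 — hits 1, so not a primitive root.
g = 3: 3^120 ≡ 1 — hits 1, so not a primitive root.
g = 4: 4^120 ≡ 1 — hits 1, so not a primitive root.
g = 5: 5^120 ≡ 1 — hits 1, so not a primitive root.
g = 6: 6^120 ≡ 1 — hits 1, so not a primitive root.
g = 7: 7^120 ≡ 240; 7^80 ≡ 15; 7^48 ≡ 91 — none is 1, so 7 is a primitive root.
The smallest primitive root modulo 241 is 7.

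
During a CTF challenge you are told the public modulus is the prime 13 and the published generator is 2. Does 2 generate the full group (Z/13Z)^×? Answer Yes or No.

Yes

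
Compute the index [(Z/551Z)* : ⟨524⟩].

By Lagrange's theorem, ord_551(524) divides φ(551) = φ(19·29) = (19−1)·(29−1) = 18·28 = 504 = 2^3 · 3^2 · 7.
Divisors of 504: 1, 2, 3, 4, 6, 7, 8, 9, 12, 14, 18, 21, 24, 28, 36, 42, 56, 63, 72, 84, 126, 168, 252, 504.
Evaluate successive powers at the divisors of 504:
524^1 ≡ 524 (mod 551)
524^2 ≡ 178 (mod 551)
524^3 ≡ 153 (mod 551)
524^4 ≡ 277 (mod 551)
524^6 ≡ 267 (mod 551)
524^7 ≡ 505 (mod 551)
524^8 ≡ 140 (mod 551)
524^9 ≡ 77 (mod 551)
524^12 ≡ 210 (mod 551)
524^14 ≡ 463 (mod 551)
524^18 ≡ 419 (mod 551)
524^21 ≡ 191 (mod 551)
524^24 ≡ 20 (mod 551)
524^28 ≡ 30 (mod 551)
524^36 ≡ 343 (mod 551)
524^42 ≡ 115 (mod 551)
524^56 ≡ 349 (mod 551)
524^63 ≡ 476 (mod 551)
524^72 ≡ 286 (mod 551)
524^84 ≡ 1 (mod 551) ✓
So ord_551(524) = 84, hence |⟨524⟩| = 84.
Index = |(Z/551Z)^×| / |⟨524⟩| = 504 / 84 = 6.

6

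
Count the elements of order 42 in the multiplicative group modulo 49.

12

φ(49) = φ(7^2) = 7·(7−1) = 42 = 2 · 3 · 7.
In a cyclic group of order 42, there are φ(d) elements of order d for each divisor d of 42, and zero for non-divisors.
42 = 2 · 3 · 7 divides 42, and φ(42) = 12.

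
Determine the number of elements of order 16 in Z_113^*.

φ(113) = 113 − 1 = 112 = 2^4 · 7.
(Z/113Z)^× is cyclic (|G| = 112); a cyclic group of order m has exactly φ(d) elements of each order d | m, and none otherwise.
16 = 2^4 divides 112, and φ(16) = 8.

8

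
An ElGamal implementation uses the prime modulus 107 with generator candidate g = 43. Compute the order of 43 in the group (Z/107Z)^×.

ord(43) | φ(107) = 107 − 1 = 106 = 2 · 53.
Divisors of 106: 1, 2, 53, 106.
Test each divisor d:
43^1 ≡ 43 (mod 107)
43^2 ≡ 30 (mod 107)
43^53 ≡ 106 (mod 107)
43^106 ≡ 1 (mod 107) ✓
Therefore the multiplicative order of 43 modulo 107 is 106.

106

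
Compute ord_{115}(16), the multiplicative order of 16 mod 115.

The order of 16 must divide φ(115) = φ(5·23) = (5−1)·(23−1) = 4·22 = 88 = 2^3 · 11.
Divisors of 88: 1, 2, 4, 8, 11, 22, 44, 88.
Test each divisor d:
16^1 ≡ 16 (mod 115)
16^2 ≡ 26 (mod 115)
16^4 ≡ 101 (mod 115)
16^8 ≡ 81 (mod 115)
16^11 ≡ 1 (mod 115) ✓
So ord_115(16) = 11.

11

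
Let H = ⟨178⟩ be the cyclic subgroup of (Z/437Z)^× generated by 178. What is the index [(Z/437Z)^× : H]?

6

By Lagrange's theorem, ord_437(178) divides φ(437) = φ(19·23) = (19−1)·(23−1) = 18·22 = 396 = 2^2 · 3^2 · 11.
Divisors of 396: 1, 2, 3, 4, 6, 9, 11, 12, 18, 22, 33, 36, 44, 66, 99, 132, 198, 396.
Check 178^d mod 437 for each divisor in increasing order:
178^1 ≡ 178 (mod 437)
178^2 ≡ 220 (mod 437)
178^3 ≡ 267 (mod 437)
178^4 ≡ 330 (mod 437)
178^6 ≡ 58 (mod 437)
178^9 ≡ 191 (mod 437)
178^11 ≡ 68 (mod 437)
178^12 ≡ 305 (mod 437)
178^18 ≡ 210 (mod 437)
178^22 ≡ 254 (mod 437)
178^33 ≡ 229 (mod 437)
178^36 ≡ 400 (mod 437)
178^44 ≡ 277 (mod 437)
178^66 ≡ 1 (mod 437) ✓
Thus |⟨178⟩| = ord(178) = 66.
[(Z/437Z)^× : ⟨178⟩] = 396/66 = 6.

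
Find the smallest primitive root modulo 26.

φ(26) = φ(2)·φ(13) = 1·12 = 12 = 2^2 · 3.
Test candidates g = 2, 3, … against the prime factors q ∈ {2, 3} of φ(26): g is a generator iff g^(12/q) ≢ 1 for every such q.
g = 2: gcd(2, 26) = 2 > 1, not a unit — skip.
g = 3: 3^6 ≡ 1 — hits 1, so not a primitive root.
g = 4: gcd(4, 26) = 2 > 1, not a unit — skip.
g = 5: 5^6 ≡ 25; 5^4 ≡ 1 — hits 1, so not a primitive root.
g = 6: gcd(6, 26) = 2 > 1, not a unit — skip.
g = 7: 7^6 ≡ 25; 7^4 ≡ 9 — none is 1, so 7 is a primitive root.
So 7 is the smallest generator of (Z/26Z)^×.

7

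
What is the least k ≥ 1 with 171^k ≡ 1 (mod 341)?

10

Since 171 ∈ (Z/341Z)^×, its order divides φ(341) = φ(11·31) = (11−1)·(31−1) = 10·30 = 300 = 2^2 · 3 · 5^2.
Divisors of 300: 1, 2, 3, 4, 5, 6, 10, 12, 15, 20, 25, 30, 50, 60, 75, 100, 150, 300.
Evaluate successive powers at the divisors of 300:
171^1 ≡ 171 (mod 341)
171^2 ≡ 256 (mod 341)
171^3 ≡ 128 (mod 341)
171^4 ≡ 64 (mod 341)
171^5 ≡ 32 (mod 341)
171^6 ≡ 16 (mod 341)
171^10 ≡ 1 (mod 341) ✓
The smallest such exponent is 10, so the order of 171 is 10.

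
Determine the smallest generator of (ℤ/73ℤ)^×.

φ(73) = 73 − 1 = 72 = 2^3 · 3^2.
g is a primitive root iff g^(72/q) ≢ 1 (mod 73) for each prime q ∈ {2, 3}.
g = 2: 2^36 ≡ 1 — hits 1, so not a primitive root.
g = 3: 3^36 ≡ 1 — hits 1, so not a primitive root.
g = 4: 4^36 ≡ 1 — hits 1, so not a primitive root.
g = 5: 5^36 ≡ 72; 5^24 ≡ 8 — none is 1, so 5 is a primitive root.
Hence the least primitive root of 73 is 5.

5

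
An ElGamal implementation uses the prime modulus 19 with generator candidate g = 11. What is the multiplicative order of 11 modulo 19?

3

By Lagrange's theorem, ord_19(11) divides φ(19) = 19 − 1 = 18 = 2 · 3^2.
Divisors of 18: 1, 2, 3, 6, 9, 18.
Check 11^d mod 19 for each divisor in increasing order:
11^1 ≡ 11 (mod 19)
11^2 ≡ 7 (mod 19)
11^3 ≡ 1 (mod 19) ✓
Hence ord(11) = 3.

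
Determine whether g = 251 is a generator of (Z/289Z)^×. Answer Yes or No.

φ(289) = φ(17^2) = 17·(17−1) = 272 = 2^4 · 17.
An element g generates (Z/289Z)^× iff g^(272/q) ≢ 1 (mod 289) for each prime q ∈ {2, 17}.
251^136 ≡ 1 (mod 289)  [q = 2: ≡ 1 ✗]
251^16 ≡ 1 (mod 289)  [q = 17: ≡ 1 ✗]
The check at q = 2 fails, so 251 generates a proper subgroup.

No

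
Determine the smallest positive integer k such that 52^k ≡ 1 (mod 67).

ord(52) | φ(67) = 67 − 1 = 66 = 2 · 3 · 11.
Divisors of 66: 1, 2, 3, 6, 11, 22, 33, 66.
Evaluate successive powers at the divisors of 66:
52^1 ≡ 52 (mod 67)
52^2 ≡ 24 (mod 67)
52^3 ≡ 42 (mod 67)
52^6 ≡ 22 (mod 67)
52^11 ≡ 66 (mod 67)
52^22 ≡ 1 (mod 67) ✓
Therefore the multiplicative order of 52 modulo 67 is 22.

22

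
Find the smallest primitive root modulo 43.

φ(43) = 43 − 1 = 42 = 2 · 3 · 7.
Test candidates g = 2, 3, … against the prime factors q ∈ {2, 3, 7} of φ(43): g is a generator iff g^(42/q) ≢ 1 for every such q.
g = 2: 2^21 ≡ 42; 2^14 ≡ 1 — hits 1, so not a primitive root.
g = 3: 3^21 ≡ 42; 3^14 ≡ 36; 3^6 ≡ 41 — none is 1, so 3 is a primitive root.
So 3 is the smallest generator of (Z/43Z)^×.

3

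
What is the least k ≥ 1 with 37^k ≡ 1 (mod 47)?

23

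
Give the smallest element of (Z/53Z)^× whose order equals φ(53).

2

φ(53) = 53 − 1 = 52 = 2^2 · 13.
Test candidates g = 2, 3, … against the prime factors q ∈ {2, 13} of φ(53): g is a generator iff g^(52/q) ≢ 1 for every such q.
g = 2: 2^26 ≡ 52; 2^4 ≡ 16 — none is 1, so 2 is a primitive root.
The smallest primitive root modulo 53 is 2.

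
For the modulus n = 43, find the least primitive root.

3

φ(43) = 43 − 1 = 42 = 2 · 3 · 7.
Test candidates g = 2, 3, … against the prime factors q ∈ {2, 3, 7} of φ(43): g is a generator iff g^(42/q) ≢ 1 for every such q.
g = 2: 2^21 ≡ 42; 2^14 ≡ 1 — hits 1, so not a primitive root.
g = 3: 3^21 ≡ 42; 3^14 ≡ 36; 3^6 ≡ 41 — none is 1, so 3 is a primitive root.
So 3 is the smallest generator of (Z/43Z)^×.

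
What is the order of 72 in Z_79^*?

39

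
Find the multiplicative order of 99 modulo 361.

ord(99) | φ(361) = φ(19^2) = 19·(19−1) = 342 = 2 · 3^2 · 19.
Divisors of 342: 1, 2, 3, 6, 9, 18, 19, 38, 57, 114, 171, 342.
Evaluate successive powers at the divisors of 342:
99^1 ≡ 99 (mod 361)
99^2 ≡ 54 (mod 361)
99^3 ≡ 292 (mod 361)
99^6 ≡ 68 (mod 361)
99^9 ≡ 1 (mod 361) ✓
The smallest such exponent is 9, so the order of 99 is 9.

9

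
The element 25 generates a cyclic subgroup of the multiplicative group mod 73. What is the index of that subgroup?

2

The order of 25 must divide φ(73) = 73 − 1 = 72 = 2^3 · 3^2.
Divisors of 72: 1, 2, 3, 4, 6, 8, 9, 12, 18, 24, 36, 72.
Test each divisor d:
25^1 ≡ 25
25^2 ≡ 41
25^3 ≡ 3
25^4 ≡ 2
25^6 ≡ 9
25^8 ≡ 4
25^9 ≡ 27
25^12 ≡ 8
25^18 ≡ 72
25^24 ≡ 64
25^36 ≡ 1
So ord_73(25) = 36, hence |⟨25⟩| = 36.
The index is φ(73) / ord(25) = 72 / 36 = 2.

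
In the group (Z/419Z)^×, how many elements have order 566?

φ(419) = 419 − 1 = 418 = 2 · 11 · 19.
(Z/419Z)^× is cyclic (|G| = 418); a cyclic group of order m has exactly φ(d) elements of each order d | m, and none otherwise.
566 does not divide 418, so no element of (Z/419Z)^× has order 566.

0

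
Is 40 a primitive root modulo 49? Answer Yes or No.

Yes

φ(49) = φ(7^2) = 7·(7−1) = 42 = 2 · 3 · 7.
Test 40^(42/q) mod 49 for each prime factor q of 42:
40^21 ≡ 48 (mod 49)  [q = 2: ≢ 1 ✓]
40^14 ≡ 18 (mod 49)  [q = 3: ≢ 1 ✓]
40^6 ≡ 36 (mod 49)  [q = 7: ≢ 1 ✓]
All checks pass, so 40 has order 42 and is a primitive root modulo 49.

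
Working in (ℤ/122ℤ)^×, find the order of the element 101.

12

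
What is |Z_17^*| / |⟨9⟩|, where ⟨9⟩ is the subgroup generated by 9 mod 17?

ord(9) | φ(17) = 17 − 1 = 16 = 2^4.
Divisors of 16: 1, 2, 4, 8, 16.
Compute 9^d (mod 17) for the divisors d until we hit 1:
9^1 ≡ 9
9^2 ≡ 13
9^4 ≡ 16
9^8 ≡ 1
Thus |⟨9⟩| = ord(9) = 8.
The index is φ(17) / ord(9) = 16 / 8 = 2.

2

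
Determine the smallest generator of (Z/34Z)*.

3

φ(34) = φ(2)·φ(17) = 1·16 = 16 = 2^4.
Test candidates g = 2, 3, … against the prime factors q ∈ {2} of φ(34): g is a generator iff g^(16/q) ≢ 1 for every such q.
g = 2: gcd(2, 34) = 2 > 1, not a unit — skip.
g = 3: 3^8 ≡ 33 — none is 1, so 3 is a primitive root.
Hence the least primitive root of 34 is 3.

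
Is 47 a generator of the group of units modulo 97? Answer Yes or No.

φ(97) = 97 − 1 = 96 = 2^5 · 3.
Test 47^(96/q) mod 97 for each prime factor q of 96:
47^48 ≡ 1 (mod 97)  [q = 2: ≡ 1 ✗]
47^32 ≡ 1 (mod 97)  [q = 3: ≡ 1 ✗]
47^48 ≡ 1 shows ord(47) | 48, strictly less than φ(97); not a primitive root.

No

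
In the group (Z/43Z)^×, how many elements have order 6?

2

φ(43) = 43 − 1 = 42 = 2 · 3 · 7.
Since (Z/43Z)^× is cyclic of order 42, the number of elements of order d is φ(d) when d | 42 and 0 otherwise.
6 = 2 · 3 divides 42, and φ(6) = 2.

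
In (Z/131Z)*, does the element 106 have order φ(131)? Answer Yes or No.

Yes

φ(131) = 131 − 1 = 130 = 2 · 5 · 13.
An element g generates (Z/131Z)^× iff g^(130/q) ≢ 1 (mod 131) for each prime q ∈ {2, 5, 13}.
106^65 ≡ 130 (mod 131)  [q = 2: ≢ 1 ✓]
106^26 ≡ 58 (mod 131)  [q = 5: ≢ 1 ✓]
106^10 ≡ 107 (mod 131)  [q = 13: ≢ 1 ✓]
Every test exponent gives a nontrivial residue, hence 106 generates the full group.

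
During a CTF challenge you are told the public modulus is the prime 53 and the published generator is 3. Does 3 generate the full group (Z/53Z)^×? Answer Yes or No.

Yes

φ(53) = 53 − 1 = 52 = 2^2 · 13.
3 is a primitive root mod 53 iff 3^(φ(53)/q) ≢ 1 for every prime q | φ(53), i.e. q ∈ {2, 13}.
3^26 ≡ 52 (mod 53)  [q = 2: ≢ 1 ✓]
3^4 ≡ 28 (mod 53)  [q = 13: ≢ 1 ✓]
All checks pass, so 3 has order 52 and is a primitive root modulo 53.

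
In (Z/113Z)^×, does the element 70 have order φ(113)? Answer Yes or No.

φ(113) = 113 − 1 = 112 = 2^4 · 7.
70 is a primitive root mod 113 iff 70^(φ(113)/q) ≢ 1 for every prime q | φ(113), i.e. q ∈ {2, 7}.
70^56 ≡ 112 (mod 113)  [q = 2: ≢ 1 ✓]
70^16 ≡ 109 (mod 113)  [q = 7: ≢ 1 ✓]
None equal 1, so ord_113(70) = 112: 70 is a primitive root.

Yes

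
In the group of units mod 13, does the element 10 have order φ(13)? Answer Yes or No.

φ(13) = 13 − 1 = 12 = 2^2 · 3.
It suffices to check that the order of 10 is not a proper divisor of 12: compute 10^(12/q) for q ∈ {2, 3}.
10^6 ≡ 1 (mod 13)  [q = 2: ≡ 1 ✗]
10^4 ≡ 3 (mod 13)  [q = 3: ≢ 1 ✓]
The check at q = 2 fails, so 10 generates a proper subgroup.

No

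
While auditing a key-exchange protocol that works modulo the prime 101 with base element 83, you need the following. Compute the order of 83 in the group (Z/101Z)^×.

100

By Lagrange's theorem, ord_101(83) divides φ(101) = 101 − 1 = 100 = 2^2 · 5^2.
Divisors of 100: 1, 2, 4, 5, 10, 20, 25, 50, 100.
Test each divisor d:
83^1 ≡ 83 (mod 101)
83^2 ≡ 21 (mod 101)
83^4 ≡ 37 (mod 101)
83^5 ≡ 41 (mod 101)
83^10 ≡ 65 (mod 101)
83^20 ≡ 84 (mod 101)
83^25 ≡ 10 (mod 101)
83^50 ≡ 100 (mod 101)
83^100 ≡ 1 (mod 101) ✓
Therefore the multiplicative order of 83 modulo 101 is 100.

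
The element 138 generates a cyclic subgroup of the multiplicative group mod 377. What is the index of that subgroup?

12

Since 138 ∈ (Z/377Z)^×, its order divides φ(377) = φ(13·29) = (13−1)·(29−1) = 12·28 = 336 = 2^4 · 3 · 7.
Divisors of 336: 1, 2, 3, 4, 6, 7, 8, 12, 14, 16, 21, 24, 28, 42, 48, 56, 84, 112, 168, 336.
Evaluate successive powers at the divisors of 336:
138^1 ≡ 138
138^2 ≡ 194
138^3 ≡ 5
138^4 ≡ 313
138^6 ≡ 25
138^7 ≡ 57
138^8 ≡ 326
138^12 ≡ 248
138^14 ≡ 233
138^16 ≡ 339
138^21 ≡ 86
138^24 ≡ 53
138^28 ≡ 1
So ord_377(138) = 28, hence |⟨138⟩| = 28.
[(Z/377Z)^× : ⟨138⟩] = 336/28 = 12.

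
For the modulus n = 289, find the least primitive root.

φ(289) = φ(17^2) = 17·(17−1) = 272 = 2^4 · 17.
g is a primitive root iff g^(272/q) ≢ 1 (mod 289) for each prime q ∈ {2, 17}.
g = 2: 2^136 ≡ 1 — hits 1, so not a primitive root.
g = 3: 3^136 ≡ 288; 3^16 ≡ 171 — none is 1, so 3 is a primitive root.
Hence the least primitive root of 289 is 3.

3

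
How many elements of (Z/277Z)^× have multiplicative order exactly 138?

φ(277) = 277 − 1 = 276 = 2^2 · 3 · 23.
Since (Z/277Z)^× is cyclic of order 276, the number of elements of order d is φ(d) when d | 276 and 0 otherwise.
138 = 2 · 3 · 23 divides 276, and φ(138) = 44.

44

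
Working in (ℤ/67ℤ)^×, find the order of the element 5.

ord(5) | φ(67) = 67 − 1 = 66 = 2 · 3 · 11.
Divisors of 66: 1, 2, 3, 6, 11, 22, 33, 66.
Check 5^d mod 67 for each divisor in increasing order:
5^1 ≡ 5
5^2 ≡ 25
5^3 ≡ 58
5^6 ≡ 14
5^11 ≡ 66
5^22 ≡ 1
Therefore the multiplicative order of 5 modulo 67 is 22.

22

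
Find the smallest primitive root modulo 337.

10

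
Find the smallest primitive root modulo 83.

2

φ(83) = 83 − 1 = 82 = 2 · 41.
Test candidates g = 2, 3, … against the prime factors q ∈ {2, 41} of φ(83): g is a generator iff g^(82/q) ≢ 1 for every such q.
g = 2: 2^41 ≡ 82; 2^2 ≡ 4 — none is 1, so 2 is a primitive root.
So 2 is the smallest generator of (Z/83Z)^×.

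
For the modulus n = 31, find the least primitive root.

3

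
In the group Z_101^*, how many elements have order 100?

40

φ(101) = 101 − 1 = 100 = 2^2 · 5^2.
Since (Z/101Z)^× is cyclic of order 100, the number of elements of order d is φ(d) when d | 100 and 0 otherwise.
100 = 2^2 · 5^2 divides 100, and φ(100) = 40.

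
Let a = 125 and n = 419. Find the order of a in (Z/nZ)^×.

Since 125 ∈ (Z/419Z)^×, its order divides φ(419) = 419 − 1 = 418 = 2 · 11 · 19.
Divisors of 418: 1, 2, 11, 19, 22, 38, 209, 418.
Compute 125^d (mod 419) for the divisors d until we hit 1:
125^1 ≡ 125
125^2 ≡ 122
125^11 ≡ 107
125^19 ≡ 334
125^22 ≡ 136
125^38 ≡ 102
125^209 ≡ 1
The smallest such exponent is 209, so the order of 125 is 209.

209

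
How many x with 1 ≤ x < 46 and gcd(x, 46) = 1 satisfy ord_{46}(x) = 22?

φ(46) = φ(2)·φ(23) = 1·22 = 22 = 2 · 11.
Since (Z/46Z)^× is cyclic of order 22, the number of elements of order d is φ(d) when d | 22 and 0 otherwise.
22 = 2 · 11 divides 22, and φ(22) = 10.

10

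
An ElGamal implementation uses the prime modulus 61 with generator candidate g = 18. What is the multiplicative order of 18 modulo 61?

ord(18) | φ(61) = 61 − 1 = 60 = 2^2 · 3 · 5.
Divisors of 60: 1, 2, 3, 4, 5, 6, 10, 12, 15, 20, 30, 60.
Test each divisor d:
18^1 ≡ 18 (mod 61)
18^2 ≡ 19 (mod 61)
18^3 ≡ 37 (mod 61)
18^4 ≡ 56 (mod 61)
18^5 ≡ 32 (mod 61)
18^6 ≡ 27 (mod 61)
18^10 ≡ 48 (mod 61)
18^12 ≡ 58 (mod 61)
18^15 ≡ 11 (mod 61)
18^20 ≡ 47 (mod 61)
18^30 ≡ 60 (mod 61)
18^60 ≡ 1 (mod 61) ✓
Hence ord(18) = 60.

60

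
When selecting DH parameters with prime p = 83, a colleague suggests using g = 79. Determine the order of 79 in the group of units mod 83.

ord(79) | φ(83) = 83 − 1 = 82 = 2 · 41.
Divisors of 82: 1, 2, 41, 82.
Compute 79^d (mod 83) for the divisors d until we hit 1:
79^1 ≡ 79 (mod 83)
79^2 ≡ 16 (mod 83)
79^41 ≡ 82 (mod 83)
79^82 ≡ 1 (mod 83) ✓
So ord_83(79) = 82.

82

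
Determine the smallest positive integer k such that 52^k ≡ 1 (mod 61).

10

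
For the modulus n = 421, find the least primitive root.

φ(421) = 421 − 1 = 420 = 2^2 · 3 · 5 · 7.
Test candidates g = 2, 3, … against the prime factors q ∈ {2, 3, 5, 7} of φ(421): g is a generator iff g^(420/q) ≢ 1 for every such q.
g = 2: 2^210 ≡ 420; 2^140 ≡ 400; 2^84 ≡ 279; 2^60 ≡ 370 — none is 1, so 2 is a primitive root.
The smallest primitive root modulo 421 is 2.

2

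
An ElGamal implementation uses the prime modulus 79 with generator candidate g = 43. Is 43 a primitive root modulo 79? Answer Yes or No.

Yes

φ(79) = 79 − 1 = 78 = 2 · 3 · 13.
Test 43^(78/q) mod 79 for each prime factor q of 78:
43^39 ≡ 78 (mod 79)  [q = 2: ≢ 1 ✓]
43^26 ≡ 23 (mod 79)  [q = 3: ≢ 1 ✓]
43^6 ≡ 62 (mod 79)  [q = 13: ≢ 1 ✓]
None equal 1, so ord_79(43) = 78: 43 is a primitive root.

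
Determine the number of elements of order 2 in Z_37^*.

1

φ(37) = 37 − 1 = 36 = 2^2 · 3^2.
(Z/37Z)^× is cyclic (|G| = 36); a cyclic group of order m has exactly φ(d) elements of each order d | m, and none otherwise.
2 | 36, and φ(2) = 2 − 1 = 1.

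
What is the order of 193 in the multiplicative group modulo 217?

15

By Lagrange's theorem, ord_217(193) divides φ(217) = φ(7·31) = (7−1)·(31−1) = 6·30 = 180 = 2^2 · 3^2 · 5.
Divisors of 180: 1, 2, 3, 4, 5, 6, 9, 10, 12, 15, 18, 20, 30, 36, 45, 60, 90, 180.
Check 193^d mod 217 for each divisor in increasing order:
193^1 ≡ 193 (mod 217)
193^2 ≡ 142 (mod 217)
193^3 ≡ 64 (mod 217)
193^4 ≡ 200 (mod 217)
193^5 ≡ 191 (mod 217)
193^6 ≡ 190 (mod 217)
193^9 ≡ 8 (mod 217)
193^10 ≡ 25 (mod 217)
193^12 ≡ 78 (mod 217)
193^15 ≡ 1 (mod 217) ✓
Therefore the multiplicative order of 193 modulo 217 is 15.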